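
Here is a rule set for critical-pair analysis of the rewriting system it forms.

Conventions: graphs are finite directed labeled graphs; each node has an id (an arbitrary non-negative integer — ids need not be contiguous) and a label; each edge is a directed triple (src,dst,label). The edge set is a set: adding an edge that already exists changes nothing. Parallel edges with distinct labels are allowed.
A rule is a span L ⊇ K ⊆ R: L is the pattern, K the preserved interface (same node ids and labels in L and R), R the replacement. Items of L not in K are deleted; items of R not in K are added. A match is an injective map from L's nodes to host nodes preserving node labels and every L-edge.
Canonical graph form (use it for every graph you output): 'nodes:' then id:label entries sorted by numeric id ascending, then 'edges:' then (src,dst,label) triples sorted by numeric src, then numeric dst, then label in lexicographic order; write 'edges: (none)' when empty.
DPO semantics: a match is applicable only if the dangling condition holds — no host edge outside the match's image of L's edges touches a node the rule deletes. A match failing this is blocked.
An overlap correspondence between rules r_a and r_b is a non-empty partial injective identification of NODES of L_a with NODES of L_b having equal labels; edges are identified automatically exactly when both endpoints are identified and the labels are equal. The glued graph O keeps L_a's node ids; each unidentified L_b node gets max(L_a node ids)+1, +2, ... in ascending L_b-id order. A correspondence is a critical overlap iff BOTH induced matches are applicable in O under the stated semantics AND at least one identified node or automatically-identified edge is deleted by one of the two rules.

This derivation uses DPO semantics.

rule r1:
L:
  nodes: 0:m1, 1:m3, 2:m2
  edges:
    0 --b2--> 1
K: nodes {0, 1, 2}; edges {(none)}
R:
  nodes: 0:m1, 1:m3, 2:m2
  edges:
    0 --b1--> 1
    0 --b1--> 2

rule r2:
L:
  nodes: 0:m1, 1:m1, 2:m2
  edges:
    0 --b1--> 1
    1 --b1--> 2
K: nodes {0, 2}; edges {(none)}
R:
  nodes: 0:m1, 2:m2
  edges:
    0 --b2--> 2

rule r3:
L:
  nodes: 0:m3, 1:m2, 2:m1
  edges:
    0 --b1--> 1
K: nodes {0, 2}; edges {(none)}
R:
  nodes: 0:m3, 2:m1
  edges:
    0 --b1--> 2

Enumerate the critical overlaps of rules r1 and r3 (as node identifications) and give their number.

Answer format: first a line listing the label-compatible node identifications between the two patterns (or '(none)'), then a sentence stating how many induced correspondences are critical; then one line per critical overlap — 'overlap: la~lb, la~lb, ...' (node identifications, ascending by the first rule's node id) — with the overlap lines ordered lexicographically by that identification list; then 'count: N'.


label-compatible node identifications between L(r1) and L(r3): 0~2, 1~0, 2~1
4 of the induced correspondences are critical overlaps of r1 and r3.
overlap: 0~2, 1~0, 2~1
overlap: 0~2, 2~1
overlap: 1~0, 2~1
overlap: 2~1
count: 4


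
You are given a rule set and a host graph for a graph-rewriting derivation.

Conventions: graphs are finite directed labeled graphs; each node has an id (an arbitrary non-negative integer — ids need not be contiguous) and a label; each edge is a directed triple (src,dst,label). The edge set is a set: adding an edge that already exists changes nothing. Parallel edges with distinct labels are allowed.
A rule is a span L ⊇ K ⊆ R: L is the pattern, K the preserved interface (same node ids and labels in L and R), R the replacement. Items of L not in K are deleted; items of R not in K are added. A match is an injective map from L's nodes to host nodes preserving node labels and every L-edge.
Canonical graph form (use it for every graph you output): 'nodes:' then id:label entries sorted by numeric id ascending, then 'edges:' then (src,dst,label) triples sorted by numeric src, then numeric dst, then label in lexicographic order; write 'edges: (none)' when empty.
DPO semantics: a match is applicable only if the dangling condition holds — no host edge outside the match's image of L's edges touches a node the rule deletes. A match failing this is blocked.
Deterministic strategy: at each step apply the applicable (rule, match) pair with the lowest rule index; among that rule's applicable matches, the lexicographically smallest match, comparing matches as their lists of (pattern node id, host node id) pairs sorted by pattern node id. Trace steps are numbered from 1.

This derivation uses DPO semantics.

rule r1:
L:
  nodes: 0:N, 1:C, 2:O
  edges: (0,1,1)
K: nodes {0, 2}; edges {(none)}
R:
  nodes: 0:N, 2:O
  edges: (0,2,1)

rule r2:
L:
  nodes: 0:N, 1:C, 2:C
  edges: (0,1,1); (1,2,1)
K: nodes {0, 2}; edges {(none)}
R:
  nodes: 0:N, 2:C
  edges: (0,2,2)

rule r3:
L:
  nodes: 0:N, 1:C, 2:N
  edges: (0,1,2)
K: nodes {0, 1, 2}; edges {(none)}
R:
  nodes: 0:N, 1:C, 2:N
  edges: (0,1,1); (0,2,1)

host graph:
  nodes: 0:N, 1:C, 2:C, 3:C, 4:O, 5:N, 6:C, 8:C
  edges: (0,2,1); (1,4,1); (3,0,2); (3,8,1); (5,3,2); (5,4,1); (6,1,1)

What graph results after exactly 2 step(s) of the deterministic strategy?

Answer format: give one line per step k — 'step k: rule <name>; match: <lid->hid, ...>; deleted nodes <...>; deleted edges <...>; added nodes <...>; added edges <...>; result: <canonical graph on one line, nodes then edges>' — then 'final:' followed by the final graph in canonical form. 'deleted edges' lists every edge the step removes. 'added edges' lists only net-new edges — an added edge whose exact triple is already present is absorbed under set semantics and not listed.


step 1: rule r1; match: 0->0, 1->2, 2->4; deleted nodes 2; deleted edges (0,2,1); added nodes (none); added edges (0,4,1); result: nodes: 0:N, 1:C, 3:C, 4:O, 5:N, 6:C, 8:C edges: (0,4,1); (1,4,1); (3,0,2); (3,8,1); (5,3,2); (5,4,1); (6,1,1)
step 2: rule r3; match: 0->5, 1->3, 2->0; deleted nodes (none); deleted edges (5,3,2); added nodes (none); added edges (5,0,1); (5,3,1); result: nodes: 0:N, 1:C, 3:C, 4:O, 5:N, 6:C, 8:C edges: (0,4,1); (1,4,1); (3,0,2); (3,8,1); (5,0,1); (5,3,1); (5,4,1); (6,1,1)
final:
nodes: 0:N, 1:C, 3:C, 4:O, 5:N, 6:C, 8:C
edges: (0,4,1); (1,4,1); (3,0,2); (3,8,1); (5,0,1); (5,3,1); (5,4,1); (6,1,1)


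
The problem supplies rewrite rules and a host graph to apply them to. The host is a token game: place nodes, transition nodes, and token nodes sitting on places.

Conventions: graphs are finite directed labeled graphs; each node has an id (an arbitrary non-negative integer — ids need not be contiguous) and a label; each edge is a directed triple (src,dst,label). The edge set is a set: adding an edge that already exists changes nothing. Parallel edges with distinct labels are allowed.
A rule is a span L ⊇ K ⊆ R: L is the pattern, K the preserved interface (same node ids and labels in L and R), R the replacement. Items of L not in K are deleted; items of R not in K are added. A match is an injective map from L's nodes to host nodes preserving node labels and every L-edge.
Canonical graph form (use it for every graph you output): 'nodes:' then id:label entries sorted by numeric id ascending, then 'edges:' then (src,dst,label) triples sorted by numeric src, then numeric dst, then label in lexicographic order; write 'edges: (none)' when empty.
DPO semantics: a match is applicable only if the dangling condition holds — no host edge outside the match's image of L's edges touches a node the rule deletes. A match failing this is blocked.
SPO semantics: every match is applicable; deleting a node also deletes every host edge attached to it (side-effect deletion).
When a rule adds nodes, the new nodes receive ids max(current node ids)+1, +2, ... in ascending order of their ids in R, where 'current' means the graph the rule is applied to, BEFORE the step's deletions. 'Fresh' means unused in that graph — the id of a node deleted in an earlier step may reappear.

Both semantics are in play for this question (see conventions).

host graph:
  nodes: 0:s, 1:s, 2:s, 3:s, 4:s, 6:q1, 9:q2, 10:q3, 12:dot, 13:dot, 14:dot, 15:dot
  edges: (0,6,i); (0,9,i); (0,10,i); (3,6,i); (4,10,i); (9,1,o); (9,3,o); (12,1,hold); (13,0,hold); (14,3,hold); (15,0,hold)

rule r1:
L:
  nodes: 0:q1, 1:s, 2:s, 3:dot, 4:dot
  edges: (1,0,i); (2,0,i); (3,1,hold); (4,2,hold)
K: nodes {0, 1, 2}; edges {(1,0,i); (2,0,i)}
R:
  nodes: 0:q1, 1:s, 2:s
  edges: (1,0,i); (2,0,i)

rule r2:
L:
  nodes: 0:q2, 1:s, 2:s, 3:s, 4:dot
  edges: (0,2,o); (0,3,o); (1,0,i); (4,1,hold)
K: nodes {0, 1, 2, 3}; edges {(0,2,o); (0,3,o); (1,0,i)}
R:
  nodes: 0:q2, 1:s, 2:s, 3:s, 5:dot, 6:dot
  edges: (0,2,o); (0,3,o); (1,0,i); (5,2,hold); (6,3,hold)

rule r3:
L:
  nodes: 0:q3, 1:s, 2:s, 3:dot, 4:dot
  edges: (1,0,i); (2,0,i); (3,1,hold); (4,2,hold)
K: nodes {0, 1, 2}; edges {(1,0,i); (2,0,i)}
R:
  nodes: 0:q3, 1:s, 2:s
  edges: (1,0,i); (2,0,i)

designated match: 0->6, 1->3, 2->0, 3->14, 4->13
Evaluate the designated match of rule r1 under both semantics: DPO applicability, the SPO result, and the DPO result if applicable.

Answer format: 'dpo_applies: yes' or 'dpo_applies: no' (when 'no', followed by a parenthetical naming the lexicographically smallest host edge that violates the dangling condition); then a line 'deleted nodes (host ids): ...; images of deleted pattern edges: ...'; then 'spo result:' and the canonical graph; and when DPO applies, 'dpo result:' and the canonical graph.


dpo_applies: yes
deleted nodes (host ids): 13, 14; images of deleted pattern edges: (13,0,hold); (14,3,hold)
spo result:
nodes: 0:s, 1:s, 2:s, 3:s, 4:s, 6:q1, 9:q2, 10:q3, 12:dot, 15:dot
edges: (0,6,i); (0,9,i); (0,10,i); (3,6,i); (4,10,i); (9,1,o); (9,3,o); (12,1,hold); (15,0,hold)
dpo result:
nodes: 0:s, 1:s, 2:s, 3:s, 4:s, 6:q1, 9:q2, 10:q3, 12:dot, 15:dot
edges: (0,6,i); (0,9,i); (0,10,i); (3,6,i); (4,10,i); (9,1,o); (9,3,o); (12,1,hold); (15,0,hold)


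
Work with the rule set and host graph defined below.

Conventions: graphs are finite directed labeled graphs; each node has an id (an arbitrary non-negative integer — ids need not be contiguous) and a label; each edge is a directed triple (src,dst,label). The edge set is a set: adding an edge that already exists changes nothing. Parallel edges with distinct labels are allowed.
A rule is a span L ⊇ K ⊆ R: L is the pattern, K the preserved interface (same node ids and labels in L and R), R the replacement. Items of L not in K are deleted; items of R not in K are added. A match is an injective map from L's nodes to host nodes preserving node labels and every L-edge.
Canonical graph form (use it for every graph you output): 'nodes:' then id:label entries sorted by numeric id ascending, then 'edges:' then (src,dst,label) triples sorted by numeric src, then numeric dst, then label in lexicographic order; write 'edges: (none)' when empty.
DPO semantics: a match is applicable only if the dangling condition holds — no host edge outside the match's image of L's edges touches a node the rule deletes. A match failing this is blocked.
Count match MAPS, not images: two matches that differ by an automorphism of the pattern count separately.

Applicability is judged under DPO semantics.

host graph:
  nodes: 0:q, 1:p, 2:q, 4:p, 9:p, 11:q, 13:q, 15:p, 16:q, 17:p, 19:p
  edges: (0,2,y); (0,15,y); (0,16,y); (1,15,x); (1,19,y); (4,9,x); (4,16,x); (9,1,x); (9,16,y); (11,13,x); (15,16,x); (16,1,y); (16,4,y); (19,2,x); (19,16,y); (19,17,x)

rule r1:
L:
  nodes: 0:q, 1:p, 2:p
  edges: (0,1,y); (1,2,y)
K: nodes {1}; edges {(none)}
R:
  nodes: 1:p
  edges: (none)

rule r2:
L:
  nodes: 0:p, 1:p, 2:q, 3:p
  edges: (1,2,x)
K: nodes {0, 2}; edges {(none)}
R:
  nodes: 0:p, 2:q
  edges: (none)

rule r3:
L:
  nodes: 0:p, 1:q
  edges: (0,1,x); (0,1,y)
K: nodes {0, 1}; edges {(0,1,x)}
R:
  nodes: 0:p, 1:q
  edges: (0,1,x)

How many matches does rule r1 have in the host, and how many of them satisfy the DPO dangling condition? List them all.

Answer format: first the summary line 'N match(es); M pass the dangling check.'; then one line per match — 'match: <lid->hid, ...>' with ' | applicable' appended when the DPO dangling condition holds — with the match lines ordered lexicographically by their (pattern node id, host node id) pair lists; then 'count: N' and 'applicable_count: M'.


1 match(es); 0 pass the dangling check.
match: 0->16, 1->1, 2->19
count: 1
applicable_count: 0


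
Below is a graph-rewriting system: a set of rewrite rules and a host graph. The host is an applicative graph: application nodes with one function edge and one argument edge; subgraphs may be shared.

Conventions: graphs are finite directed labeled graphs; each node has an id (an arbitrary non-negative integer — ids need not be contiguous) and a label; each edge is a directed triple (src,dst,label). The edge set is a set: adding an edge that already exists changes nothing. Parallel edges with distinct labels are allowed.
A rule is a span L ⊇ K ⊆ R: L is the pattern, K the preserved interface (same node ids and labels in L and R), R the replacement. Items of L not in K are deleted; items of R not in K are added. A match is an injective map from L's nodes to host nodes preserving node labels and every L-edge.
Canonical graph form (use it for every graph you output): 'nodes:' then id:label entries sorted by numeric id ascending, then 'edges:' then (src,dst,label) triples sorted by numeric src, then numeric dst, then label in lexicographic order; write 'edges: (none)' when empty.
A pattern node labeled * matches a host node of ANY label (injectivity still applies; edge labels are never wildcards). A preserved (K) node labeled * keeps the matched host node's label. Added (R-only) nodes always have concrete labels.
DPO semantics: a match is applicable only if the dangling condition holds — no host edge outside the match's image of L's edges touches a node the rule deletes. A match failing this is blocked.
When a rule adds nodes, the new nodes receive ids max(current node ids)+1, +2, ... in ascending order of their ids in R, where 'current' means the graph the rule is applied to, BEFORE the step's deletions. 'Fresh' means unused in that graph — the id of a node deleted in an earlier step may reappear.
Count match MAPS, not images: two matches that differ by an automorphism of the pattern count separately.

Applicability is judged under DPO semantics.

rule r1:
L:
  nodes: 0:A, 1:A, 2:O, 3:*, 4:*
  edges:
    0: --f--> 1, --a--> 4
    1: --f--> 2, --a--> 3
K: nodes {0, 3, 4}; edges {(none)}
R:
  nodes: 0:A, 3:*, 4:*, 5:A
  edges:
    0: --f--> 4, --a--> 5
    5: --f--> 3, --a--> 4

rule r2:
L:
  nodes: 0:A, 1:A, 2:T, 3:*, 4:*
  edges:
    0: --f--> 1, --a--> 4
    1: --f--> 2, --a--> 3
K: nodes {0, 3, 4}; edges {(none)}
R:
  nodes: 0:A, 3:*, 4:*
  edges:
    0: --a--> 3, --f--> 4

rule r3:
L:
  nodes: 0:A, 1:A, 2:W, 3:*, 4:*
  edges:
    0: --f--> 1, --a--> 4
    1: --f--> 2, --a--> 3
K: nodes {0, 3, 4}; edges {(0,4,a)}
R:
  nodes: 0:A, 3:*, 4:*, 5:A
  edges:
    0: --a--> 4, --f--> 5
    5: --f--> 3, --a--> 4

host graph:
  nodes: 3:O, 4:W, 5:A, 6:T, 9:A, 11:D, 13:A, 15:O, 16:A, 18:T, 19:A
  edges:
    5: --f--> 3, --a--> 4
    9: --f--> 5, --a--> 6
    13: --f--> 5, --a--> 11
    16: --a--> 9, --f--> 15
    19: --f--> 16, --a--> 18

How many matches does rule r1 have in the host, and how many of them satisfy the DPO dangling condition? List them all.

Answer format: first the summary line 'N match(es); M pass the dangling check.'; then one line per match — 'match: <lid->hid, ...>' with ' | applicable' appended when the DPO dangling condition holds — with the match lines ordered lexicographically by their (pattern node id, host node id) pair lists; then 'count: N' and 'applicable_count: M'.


3 match(es); 1 pass the dangling check.
match: 0->9, 1->5, 2->3, 3->4, 4->6
match: 0->13, 1->5, 2->3, 3->4, 4->11
match: 0->19, 1->16, 2->15, 3->9, 4->18 | applicable
count: 3
applicable_count: 1


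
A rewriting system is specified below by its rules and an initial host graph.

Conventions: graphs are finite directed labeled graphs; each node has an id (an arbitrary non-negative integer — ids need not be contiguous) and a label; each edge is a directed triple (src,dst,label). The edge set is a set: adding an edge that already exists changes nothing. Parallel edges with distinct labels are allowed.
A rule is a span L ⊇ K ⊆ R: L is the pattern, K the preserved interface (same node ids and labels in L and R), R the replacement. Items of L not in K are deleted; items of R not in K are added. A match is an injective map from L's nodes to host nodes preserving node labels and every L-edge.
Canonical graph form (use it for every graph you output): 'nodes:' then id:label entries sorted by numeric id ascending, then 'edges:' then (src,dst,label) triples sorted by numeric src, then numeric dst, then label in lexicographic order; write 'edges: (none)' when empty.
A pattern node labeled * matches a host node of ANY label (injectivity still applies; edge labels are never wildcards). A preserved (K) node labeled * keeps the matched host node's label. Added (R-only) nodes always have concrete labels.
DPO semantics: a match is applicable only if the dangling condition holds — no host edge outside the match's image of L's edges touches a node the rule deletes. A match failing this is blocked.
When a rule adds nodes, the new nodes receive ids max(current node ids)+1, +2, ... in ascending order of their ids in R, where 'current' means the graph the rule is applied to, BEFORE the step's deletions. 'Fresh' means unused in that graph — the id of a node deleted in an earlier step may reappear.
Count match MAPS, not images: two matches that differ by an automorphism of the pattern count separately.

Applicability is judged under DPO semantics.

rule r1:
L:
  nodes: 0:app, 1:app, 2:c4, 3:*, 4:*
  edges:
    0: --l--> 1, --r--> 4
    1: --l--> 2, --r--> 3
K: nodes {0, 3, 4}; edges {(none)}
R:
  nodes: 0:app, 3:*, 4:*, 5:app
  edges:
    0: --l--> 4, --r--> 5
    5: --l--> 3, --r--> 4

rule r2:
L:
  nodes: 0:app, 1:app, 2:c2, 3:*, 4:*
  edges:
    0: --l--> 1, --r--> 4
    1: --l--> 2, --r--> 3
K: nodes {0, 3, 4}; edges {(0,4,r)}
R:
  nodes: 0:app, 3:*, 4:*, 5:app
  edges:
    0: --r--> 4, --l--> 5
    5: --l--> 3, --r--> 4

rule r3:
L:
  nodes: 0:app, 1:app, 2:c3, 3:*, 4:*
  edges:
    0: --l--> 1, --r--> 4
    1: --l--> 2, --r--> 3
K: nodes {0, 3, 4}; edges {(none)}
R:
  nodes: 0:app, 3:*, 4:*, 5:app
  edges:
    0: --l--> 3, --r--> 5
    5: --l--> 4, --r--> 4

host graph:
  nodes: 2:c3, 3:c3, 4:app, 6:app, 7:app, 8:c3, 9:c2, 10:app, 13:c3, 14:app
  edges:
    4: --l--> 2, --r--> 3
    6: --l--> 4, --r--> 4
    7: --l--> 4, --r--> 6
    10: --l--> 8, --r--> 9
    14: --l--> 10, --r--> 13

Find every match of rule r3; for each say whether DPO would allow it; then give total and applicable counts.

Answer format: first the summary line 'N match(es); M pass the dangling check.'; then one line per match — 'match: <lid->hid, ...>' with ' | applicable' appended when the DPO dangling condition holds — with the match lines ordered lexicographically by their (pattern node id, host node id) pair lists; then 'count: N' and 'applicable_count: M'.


2 match(es); 1 pass the dangling check.
match: 0->7, 1->4, 2->2, 3->3, 4->6
match: 0->14, 1->10, 2->8, 3->9, 4->13 | applicable
count: 2
applicable_count: 1


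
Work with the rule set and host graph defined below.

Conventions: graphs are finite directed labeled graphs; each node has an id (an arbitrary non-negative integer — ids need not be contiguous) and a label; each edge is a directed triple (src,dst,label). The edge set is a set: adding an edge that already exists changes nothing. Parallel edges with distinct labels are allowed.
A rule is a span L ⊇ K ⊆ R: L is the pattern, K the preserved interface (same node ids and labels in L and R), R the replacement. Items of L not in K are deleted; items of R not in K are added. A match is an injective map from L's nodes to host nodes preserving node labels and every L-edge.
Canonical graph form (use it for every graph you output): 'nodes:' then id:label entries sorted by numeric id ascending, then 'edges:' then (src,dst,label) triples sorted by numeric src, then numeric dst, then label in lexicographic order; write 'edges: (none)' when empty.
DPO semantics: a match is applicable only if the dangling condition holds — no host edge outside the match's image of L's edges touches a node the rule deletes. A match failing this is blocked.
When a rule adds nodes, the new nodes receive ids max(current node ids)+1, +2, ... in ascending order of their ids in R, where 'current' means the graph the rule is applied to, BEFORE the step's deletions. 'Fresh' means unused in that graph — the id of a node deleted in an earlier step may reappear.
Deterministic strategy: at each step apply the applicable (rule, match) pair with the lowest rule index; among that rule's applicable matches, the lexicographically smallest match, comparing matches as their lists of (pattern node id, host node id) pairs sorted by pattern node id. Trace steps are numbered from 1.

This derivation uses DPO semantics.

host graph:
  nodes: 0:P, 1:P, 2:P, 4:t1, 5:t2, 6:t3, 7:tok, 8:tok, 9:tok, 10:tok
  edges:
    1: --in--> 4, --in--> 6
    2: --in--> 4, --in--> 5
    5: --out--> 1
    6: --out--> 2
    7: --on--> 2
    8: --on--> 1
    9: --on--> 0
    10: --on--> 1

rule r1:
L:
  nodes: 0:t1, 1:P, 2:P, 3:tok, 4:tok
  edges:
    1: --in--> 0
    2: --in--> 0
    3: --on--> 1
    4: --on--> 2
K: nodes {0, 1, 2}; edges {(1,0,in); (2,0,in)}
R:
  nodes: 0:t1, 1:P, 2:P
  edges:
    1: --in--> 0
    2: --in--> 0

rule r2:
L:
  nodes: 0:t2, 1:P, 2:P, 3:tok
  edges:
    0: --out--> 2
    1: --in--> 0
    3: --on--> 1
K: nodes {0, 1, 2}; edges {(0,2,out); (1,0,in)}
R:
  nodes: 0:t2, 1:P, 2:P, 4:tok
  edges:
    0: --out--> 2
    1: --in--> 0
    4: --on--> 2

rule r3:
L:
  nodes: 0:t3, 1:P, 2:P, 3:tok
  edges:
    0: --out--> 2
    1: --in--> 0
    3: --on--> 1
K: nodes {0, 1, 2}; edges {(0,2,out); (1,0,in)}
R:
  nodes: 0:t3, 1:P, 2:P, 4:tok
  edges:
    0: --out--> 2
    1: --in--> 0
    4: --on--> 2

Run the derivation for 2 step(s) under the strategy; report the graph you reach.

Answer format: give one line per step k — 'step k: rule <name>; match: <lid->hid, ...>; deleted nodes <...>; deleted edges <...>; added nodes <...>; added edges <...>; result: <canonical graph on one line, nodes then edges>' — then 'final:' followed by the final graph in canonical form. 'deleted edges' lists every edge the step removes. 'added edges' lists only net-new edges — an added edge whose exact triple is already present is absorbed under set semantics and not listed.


step 1: rule r1; match: 0->4, 1->1, 2->2, 3->8, 4->7; deleted nodes 7, 8; deleted edges (7,2,on); (8,1,on); added nodes (none); added edges (none); result: nodes: 0:P, 1:P, 2:P, 4:t1, 5:t2, 6:t3, 9:tok, 10:tok edges: (1,4,in); (1,6,in); (2,4,in); (2,5,in); (5,1,out); (6,2,out); (9,0,on); (10,1,on)
step 2: rule r3; match: 0->6, 1->1, 2->2, 3->10; deleted nodes 10; deleted edges (10,1,on); added nodes 11; added edges (11,2,on); result: nodes: 0:P, 1:P, 2:P, 4:t1, 5:t2, 6:t3, 9:tok, 11:tok edges: (1,4,in); (1,6,in); (2,4,in); (2,5,in); (5,1,out); (6,2,out); (9,0,on); (11,2,on)
final:
nodes: 0:P, 1:P, 2:P, 4:t1, 5:t2, 6:t3, 9:tok, 11:tok
edges: (1,4,in); (1,6,in); (2,4,in); (2,5,in); (5,1,out); (6,2,out); (9,0,on); (11,2,on)


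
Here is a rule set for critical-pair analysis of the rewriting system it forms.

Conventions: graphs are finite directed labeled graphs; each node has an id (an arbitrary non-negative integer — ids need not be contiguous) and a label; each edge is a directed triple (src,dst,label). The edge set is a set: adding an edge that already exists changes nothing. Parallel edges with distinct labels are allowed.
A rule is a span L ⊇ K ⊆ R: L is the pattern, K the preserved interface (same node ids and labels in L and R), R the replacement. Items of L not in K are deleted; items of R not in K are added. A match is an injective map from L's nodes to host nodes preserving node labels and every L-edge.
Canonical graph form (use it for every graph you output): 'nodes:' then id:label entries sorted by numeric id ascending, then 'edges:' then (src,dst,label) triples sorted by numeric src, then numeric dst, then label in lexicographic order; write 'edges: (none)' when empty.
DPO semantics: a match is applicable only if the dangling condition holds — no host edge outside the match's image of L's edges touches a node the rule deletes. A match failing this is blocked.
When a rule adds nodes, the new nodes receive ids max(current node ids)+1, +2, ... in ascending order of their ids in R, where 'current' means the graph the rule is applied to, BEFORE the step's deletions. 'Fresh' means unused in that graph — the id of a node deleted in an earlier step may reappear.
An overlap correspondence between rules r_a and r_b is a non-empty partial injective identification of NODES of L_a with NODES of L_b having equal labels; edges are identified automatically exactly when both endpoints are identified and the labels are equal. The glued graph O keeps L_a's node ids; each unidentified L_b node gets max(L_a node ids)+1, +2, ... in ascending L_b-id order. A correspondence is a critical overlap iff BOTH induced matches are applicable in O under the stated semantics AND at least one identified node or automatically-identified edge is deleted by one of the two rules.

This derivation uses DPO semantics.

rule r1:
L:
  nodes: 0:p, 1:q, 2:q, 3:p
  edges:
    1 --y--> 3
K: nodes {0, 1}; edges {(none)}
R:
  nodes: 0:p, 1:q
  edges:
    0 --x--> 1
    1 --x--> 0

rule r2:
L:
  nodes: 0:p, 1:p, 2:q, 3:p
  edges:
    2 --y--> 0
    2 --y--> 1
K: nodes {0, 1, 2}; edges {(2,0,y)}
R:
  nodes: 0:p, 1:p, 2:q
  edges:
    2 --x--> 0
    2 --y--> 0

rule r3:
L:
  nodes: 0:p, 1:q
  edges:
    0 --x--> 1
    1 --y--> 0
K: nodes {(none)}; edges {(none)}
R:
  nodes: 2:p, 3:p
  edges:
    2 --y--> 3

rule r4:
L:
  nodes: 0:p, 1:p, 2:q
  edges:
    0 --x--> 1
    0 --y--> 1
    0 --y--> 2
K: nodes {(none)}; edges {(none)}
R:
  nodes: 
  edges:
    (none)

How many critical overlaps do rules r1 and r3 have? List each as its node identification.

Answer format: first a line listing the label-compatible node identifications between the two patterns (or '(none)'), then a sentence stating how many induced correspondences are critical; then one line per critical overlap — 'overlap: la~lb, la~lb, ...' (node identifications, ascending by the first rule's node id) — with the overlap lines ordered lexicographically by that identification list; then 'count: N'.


label-compatible node identifications between L(r1) and L(r3): 0~0, 1~1, 2~1, 3~0
1 of the induced correspondences is a critical overlap of r1 and r3.
overlap: 0~0
count: 1


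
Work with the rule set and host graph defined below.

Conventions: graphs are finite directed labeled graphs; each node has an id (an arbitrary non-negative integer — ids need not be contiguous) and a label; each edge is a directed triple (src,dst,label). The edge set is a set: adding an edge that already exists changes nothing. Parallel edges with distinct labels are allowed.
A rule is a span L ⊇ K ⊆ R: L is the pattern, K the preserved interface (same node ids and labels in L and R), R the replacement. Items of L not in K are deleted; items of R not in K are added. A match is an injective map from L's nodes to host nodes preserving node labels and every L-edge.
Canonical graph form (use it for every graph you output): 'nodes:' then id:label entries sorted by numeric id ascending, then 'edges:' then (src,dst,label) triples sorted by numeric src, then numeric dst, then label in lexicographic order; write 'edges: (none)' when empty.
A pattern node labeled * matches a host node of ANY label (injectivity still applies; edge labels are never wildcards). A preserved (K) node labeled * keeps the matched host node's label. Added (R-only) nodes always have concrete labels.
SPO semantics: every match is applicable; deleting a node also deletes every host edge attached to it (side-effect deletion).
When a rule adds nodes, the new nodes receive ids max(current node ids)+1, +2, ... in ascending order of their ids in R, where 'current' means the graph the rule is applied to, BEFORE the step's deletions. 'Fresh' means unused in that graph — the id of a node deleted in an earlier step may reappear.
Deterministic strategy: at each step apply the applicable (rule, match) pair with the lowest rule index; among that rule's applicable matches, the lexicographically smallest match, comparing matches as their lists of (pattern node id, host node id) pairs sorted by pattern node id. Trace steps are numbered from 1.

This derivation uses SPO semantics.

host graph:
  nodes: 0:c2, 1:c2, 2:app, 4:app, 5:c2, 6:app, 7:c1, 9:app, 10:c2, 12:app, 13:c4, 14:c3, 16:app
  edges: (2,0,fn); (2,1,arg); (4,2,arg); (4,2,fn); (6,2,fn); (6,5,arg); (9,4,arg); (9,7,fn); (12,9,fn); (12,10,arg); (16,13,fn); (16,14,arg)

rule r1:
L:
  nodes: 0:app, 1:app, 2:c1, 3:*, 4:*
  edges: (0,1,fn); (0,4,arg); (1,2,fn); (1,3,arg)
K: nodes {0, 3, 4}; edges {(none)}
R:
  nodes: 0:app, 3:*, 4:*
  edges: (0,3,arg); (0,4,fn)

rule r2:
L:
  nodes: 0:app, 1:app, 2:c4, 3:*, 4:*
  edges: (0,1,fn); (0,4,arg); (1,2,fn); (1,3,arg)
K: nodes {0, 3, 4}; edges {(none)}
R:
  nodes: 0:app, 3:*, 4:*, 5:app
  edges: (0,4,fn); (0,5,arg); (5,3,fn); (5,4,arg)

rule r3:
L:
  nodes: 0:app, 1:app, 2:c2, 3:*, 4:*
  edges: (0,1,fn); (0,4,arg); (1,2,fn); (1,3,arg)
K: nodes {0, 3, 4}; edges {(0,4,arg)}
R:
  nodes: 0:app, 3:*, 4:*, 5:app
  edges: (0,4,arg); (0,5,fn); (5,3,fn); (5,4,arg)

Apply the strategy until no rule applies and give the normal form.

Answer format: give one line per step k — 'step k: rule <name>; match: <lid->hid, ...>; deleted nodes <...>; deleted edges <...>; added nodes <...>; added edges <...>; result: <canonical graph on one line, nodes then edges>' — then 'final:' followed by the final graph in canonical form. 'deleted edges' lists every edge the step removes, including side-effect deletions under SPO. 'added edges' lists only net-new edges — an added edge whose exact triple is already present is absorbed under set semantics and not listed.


step 1: rule r1; match: 0->12, 1->9, 2->7, 3->4, 4->10; deleted nodes 7, 9; deleted edges (9,4,arg); (9,7,fn); (12,9,fn); (12,10,arg); added nodes (none); added edges (12,4,arg); (12,10,fn); result: nodes: 0:c2, 1:c2, 2:app, 4:app, 5:c2, 6:app, 10:c2, 12:app, 13:c4, 14:c3, 16:app edges: (2,0,fn); (2,1,arg); (4,2,arg); (4,2,fn); (6,2,fn); (6,5,arg); (12,4,arg); (12,10,fn); (16,13,fn); (16,14,arg)
step 2: rule r3; match: 0->6, 1->2, 2->0, 3->1, 4->5; deleted nodes 0, 2; deleted edges (2,0,fn); (2,1,arg); (4,2,arg); (4,2,fn); (6,2,fn); added nodes 17; added edges (6,17,fn); (17,1,fn); (17,5,arg); result: nodes: 1:c2, 4:app, 5:c2, 6:app, 10:c2, 12:app, 13:c4, 14:c3, 16:app, 17:app edges: (6,5,arg); (6,17,fn); (12,4,arg); (12,10,fn); (16,13,fn); (16,14,arg); (17,1,fn); (17,5,arg)
final:
nodes: 1:c2, 4:app, 5:c2, 6:app, 10:c2, 12:app, 13:c4, 14:c3, 16:app, 17:app
edges: (6,5,arg); (6,17,fn); (12,4,arg); (12,10,fn); (16,13,fn); (16,14,arg); (17,1,fn); (17,5,arg)


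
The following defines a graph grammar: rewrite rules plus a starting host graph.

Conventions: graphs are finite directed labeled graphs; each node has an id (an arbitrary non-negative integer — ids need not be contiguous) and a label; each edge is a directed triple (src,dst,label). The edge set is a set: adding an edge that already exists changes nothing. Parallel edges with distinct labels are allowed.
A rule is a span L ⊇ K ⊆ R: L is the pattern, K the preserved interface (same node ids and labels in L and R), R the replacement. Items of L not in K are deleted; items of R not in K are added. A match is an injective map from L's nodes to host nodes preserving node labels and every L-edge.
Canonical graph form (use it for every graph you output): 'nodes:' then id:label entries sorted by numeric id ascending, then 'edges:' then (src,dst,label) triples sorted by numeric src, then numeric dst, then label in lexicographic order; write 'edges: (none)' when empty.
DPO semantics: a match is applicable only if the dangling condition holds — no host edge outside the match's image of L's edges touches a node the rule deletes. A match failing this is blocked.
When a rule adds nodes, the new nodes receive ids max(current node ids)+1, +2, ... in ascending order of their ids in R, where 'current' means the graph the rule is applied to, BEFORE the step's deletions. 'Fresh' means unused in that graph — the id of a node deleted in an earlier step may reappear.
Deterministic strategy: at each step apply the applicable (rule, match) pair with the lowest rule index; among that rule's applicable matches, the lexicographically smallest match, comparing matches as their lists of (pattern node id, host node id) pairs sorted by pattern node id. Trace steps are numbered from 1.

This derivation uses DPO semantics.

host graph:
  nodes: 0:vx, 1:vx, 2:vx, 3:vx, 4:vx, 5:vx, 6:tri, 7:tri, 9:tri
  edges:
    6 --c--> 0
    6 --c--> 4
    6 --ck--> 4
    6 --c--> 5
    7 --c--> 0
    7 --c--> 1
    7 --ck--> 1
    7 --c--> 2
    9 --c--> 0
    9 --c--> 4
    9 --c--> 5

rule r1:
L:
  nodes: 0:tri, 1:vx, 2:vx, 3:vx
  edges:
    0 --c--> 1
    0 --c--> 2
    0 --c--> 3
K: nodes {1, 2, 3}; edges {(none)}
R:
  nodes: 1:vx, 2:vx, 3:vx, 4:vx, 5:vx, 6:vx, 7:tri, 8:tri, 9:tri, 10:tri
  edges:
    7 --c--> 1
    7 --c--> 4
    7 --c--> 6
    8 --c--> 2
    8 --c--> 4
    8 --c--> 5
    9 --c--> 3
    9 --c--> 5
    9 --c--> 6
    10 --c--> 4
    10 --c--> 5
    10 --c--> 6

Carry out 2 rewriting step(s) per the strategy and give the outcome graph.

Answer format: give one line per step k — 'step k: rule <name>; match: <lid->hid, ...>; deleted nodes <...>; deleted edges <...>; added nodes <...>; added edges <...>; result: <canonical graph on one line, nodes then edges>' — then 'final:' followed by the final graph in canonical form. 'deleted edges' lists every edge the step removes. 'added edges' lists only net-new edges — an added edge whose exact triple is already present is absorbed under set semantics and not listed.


step 1: rule r1; match: 0->9, 1->0, 2->4, 3->5; deleted nodes 9; deleted edges (9,0,c); (9,4,c); (9,5,c); added nodes 10, 11, 12, 13, 14, 15, 16; added edges (13,0,c); (13,10,c); (13,12,c); (14,4,c); (14,10,c); (14,11,c); (15,5,c); (15,11,c); (15,12,c); (16,10,c); (16,11,c); (16,12,c); result: nodes: 0:vx, 1:vx, 2:vx, 3:vx, 4:vx, 5:vx, 6:tri, 7:tri, 10:vx, 11:vx, 12:vx, 13:tri, 14:tri, 15:tri, 16:tri edges: (6,0,c); (6,4,c); (6,4,ck); (6,5,c); (7,0,c); (7,1,c); (7,1,ck); (7,2,c); (13,0,c); (13,10,c); (13,12,c); (14,4,c); (14,10,c); (14,11,c); (15,5,c); (15,11,c); (15,12,c); (16,10,c); (16,11,c); (16,12,c)
step 2: rule r1; match: 0->13, 1->0, 2->10, 3->12; deleted nodes 13; deleted edges (13,0,c); (13,10,c); (13,12,c); added nodes 17, 18, 19, 20, 21, 22, 23; added edges (20,0,c); (20,17,c); (20,19,c); (21,10,c); (21,17,c); (21,18,c); (22,12,c); (22,18,c); (22,19,c); (23,17,c); (23,18,c); (23,19,c); result: nodes: 0:vx, 1:vx, 2:vx, 3:vx, 4:vx, 5:vx, 6:tri, 7:tri, 10:vx, 11:vx, 12:vx, 14:tri, 15:tri, 16:tri, 17:vx, 18:vx, 19:vx, 20:tri, 21:tri, 22:tri, 23:tri edges: (6,0,c); (6,4,c); (6,4,ck); (6,5,c); (7,0,c); (7,1,c); (7,1,ck); (7,2,c); (14,4,c); (14,10,c); (14,11,c); (15,5,c); (15,11,c); (15,12,c); (16,10,c); (16,11,c); (16,12,c); (20,0,c); (20,17,c); (20,19,c); (21,10,c); (21,17,c); (21,18,c); (22,12,c); (22,18,c); (22,19,c); (23,17,c); (23,18,c); (23,19,c)
final:
nodes: 0:vx, 1:vx, 2:vx, 3:vx, 4:vx, 5:vx, 6:tri, 7:tri, 10:vx, 11:vx, 12:vx, 14:tri, 15:tri, 16:tri, 17:vx, 18:vx, 19:vx, 20:tri, 21:tri, 22:tri, 23:tri
edges: (6,0,c); (6,4,c); (6,4,ck); (6,5,c); (7,0,c); (7,1,c); (7,1,ck); (7,2,c); (14,4,c); (14,10,c); (14,11,c); (15,5,c); (15,11,c); (15,12,c); (16,10,c); (16,11,c); (16,12,c); (20,0,c); (20,17,c); (20,19,c); (21,10,c); (21,17,c); (21,18,c); (22,12,c); (22,18,c); (22,19,c); (23,17,c); (23,18,c); (23,19,c)


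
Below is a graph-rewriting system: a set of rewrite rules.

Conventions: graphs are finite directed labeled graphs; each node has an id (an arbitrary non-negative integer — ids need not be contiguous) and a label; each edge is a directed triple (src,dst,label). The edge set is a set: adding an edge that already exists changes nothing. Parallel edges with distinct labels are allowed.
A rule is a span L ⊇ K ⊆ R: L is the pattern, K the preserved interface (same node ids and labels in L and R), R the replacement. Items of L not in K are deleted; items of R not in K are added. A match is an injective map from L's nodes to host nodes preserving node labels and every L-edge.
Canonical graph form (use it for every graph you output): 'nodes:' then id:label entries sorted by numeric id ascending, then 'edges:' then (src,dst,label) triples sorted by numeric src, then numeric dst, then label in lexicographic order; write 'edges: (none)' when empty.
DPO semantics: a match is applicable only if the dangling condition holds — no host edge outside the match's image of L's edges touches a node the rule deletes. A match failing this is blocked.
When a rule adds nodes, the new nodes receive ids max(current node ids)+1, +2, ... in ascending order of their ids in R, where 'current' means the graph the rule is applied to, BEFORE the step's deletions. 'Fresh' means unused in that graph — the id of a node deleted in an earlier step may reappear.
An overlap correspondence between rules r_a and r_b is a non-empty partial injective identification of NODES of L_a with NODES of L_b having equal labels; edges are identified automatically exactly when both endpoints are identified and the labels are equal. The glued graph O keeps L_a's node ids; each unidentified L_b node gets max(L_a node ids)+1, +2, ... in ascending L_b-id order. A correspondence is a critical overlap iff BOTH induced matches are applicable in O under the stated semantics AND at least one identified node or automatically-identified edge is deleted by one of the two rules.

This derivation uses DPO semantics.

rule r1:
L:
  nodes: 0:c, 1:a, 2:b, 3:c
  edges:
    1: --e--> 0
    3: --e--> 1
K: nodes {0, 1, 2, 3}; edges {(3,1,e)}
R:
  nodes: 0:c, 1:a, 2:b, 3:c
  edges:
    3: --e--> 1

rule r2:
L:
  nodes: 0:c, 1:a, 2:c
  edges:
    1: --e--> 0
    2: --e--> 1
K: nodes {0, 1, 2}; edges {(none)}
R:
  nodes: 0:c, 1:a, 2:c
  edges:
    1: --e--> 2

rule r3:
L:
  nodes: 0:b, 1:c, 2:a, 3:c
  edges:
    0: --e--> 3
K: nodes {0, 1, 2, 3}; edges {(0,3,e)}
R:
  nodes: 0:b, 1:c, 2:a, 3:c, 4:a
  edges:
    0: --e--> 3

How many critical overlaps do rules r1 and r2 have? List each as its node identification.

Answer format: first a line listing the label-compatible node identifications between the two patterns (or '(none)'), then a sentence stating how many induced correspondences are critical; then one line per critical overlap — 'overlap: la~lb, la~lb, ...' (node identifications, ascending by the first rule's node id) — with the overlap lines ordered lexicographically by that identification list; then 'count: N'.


label-compatible node identifications between L(r1) and L(r2): 0~0, 0~2, 1~1, 3~0, 3~2
3 of the induced correspondences are critical overlaps of r1 and r2.
overlap: 0~0, 1~1
overlap: 0~0, 1~1, 3~2
overlap: 1~1, 3~2
count: 3


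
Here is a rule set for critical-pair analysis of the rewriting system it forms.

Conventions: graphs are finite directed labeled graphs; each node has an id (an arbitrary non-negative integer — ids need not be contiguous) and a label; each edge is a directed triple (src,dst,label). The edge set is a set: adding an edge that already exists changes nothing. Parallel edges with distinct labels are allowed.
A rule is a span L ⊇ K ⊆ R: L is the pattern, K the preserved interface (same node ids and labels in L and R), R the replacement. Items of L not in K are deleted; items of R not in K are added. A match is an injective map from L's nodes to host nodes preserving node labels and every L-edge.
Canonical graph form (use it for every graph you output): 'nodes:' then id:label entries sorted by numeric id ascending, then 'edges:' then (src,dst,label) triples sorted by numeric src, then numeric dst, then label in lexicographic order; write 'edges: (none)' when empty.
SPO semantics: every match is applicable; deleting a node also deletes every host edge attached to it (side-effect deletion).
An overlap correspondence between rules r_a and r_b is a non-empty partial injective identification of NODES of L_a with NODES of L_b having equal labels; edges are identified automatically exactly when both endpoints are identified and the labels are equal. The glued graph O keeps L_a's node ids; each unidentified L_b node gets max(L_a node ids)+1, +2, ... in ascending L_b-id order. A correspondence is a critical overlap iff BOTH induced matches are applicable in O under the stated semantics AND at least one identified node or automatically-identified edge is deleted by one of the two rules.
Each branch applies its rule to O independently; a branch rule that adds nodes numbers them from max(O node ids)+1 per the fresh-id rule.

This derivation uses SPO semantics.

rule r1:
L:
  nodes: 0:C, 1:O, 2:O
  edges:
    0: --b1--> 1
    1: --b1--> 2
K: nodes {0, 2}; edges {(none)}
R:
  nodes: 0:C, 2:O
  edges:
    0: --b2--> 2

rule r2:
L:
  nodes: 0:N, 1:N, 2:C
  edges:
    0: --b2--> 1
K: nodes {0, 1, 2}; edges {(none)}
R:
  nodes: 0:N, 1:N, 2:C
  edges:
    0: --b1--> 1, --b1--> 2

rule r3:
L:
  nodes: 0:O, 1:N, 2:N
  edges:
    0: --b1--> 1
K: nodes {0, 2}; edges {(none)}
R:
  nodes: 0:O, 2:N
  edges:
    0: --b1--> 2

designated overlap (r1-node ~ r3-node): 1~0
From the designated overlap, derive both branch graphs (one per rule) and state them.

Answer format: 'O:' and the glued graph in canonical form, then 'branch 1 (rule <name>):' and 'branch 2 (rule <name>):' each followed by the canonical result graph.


O:
nodes: 0:C, 1:O, 2:O, 3:N, 4:N
edges: (0,1,b1); (1,2,b1); (1,3,b1)
branch 1 (rule r1):
nodes: 0:C, 2:O, 3:N, 4:N
edges: (0,2,b2)
branch 2 (rule r3):
nodes: 0:C, 1:O, 2:O, 4:N
edges: (0,1,b1); (1,2,b1); (1,4,b1)
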